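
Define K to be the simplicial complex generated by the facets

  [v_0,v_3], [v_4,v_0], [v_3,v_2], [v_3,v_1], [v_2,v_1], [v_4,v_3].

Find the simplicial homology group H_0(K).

Order the vertices as v_0 < v_1 < v_2 < v_3 < v_4. Listing each simplex with vertices in this order, K has dimension 1 with simplices:

  0-simplices (5): [v_0], [v_1], [v_2], [v_3], [v_4]
  1-simplices (6): [v_0,v_3], [v_0,v_4], [v_1,v_2], [v_1,v_3], [v_2,v_3], [v_3,v_4]

Hence C_0 ≅ Z^5, C_1 ≅ Z^6.

The boundary map ∂_1: C_1 → C_0 is given by ∂[p,q] = [q] − [p]. For instance
  ∂[v_2,v_3] = [v_3] − [v_2].
This gives a 5×6 integer matrix of rank 4; reducing to Smith normal form yields diagonal entries (1,1,1,1).

Now H_k = ker ∂_k / im ∂_{k+1}, so:

  H_0: rank C_0 − rank ∂_1 = 5 − 4 = 1, and the invariant factors of ∂_1 are all 1, so H_0 = Z.

H_0 = Z.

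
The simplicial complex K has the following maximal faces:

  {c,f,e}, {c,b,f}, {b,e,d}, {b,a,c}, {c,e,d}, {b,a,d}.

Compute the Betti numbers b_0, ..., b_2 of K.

b_0 = 1, b_1 = 1, b_2 = 0.

Take the total order a < b < c < d < e < f on the vertex set. Then K (dimension 2) consists of the simplices:

  0-simplices (6): a, b, c, d, e, f
  1-simplices (12): ab, ac, ad, bc, bd, be, bf, cd, ce, cf, de, ef
  2-simplices (6): abc, abd, bcf, bde, cde, cef

giving chain groups C_0 ≅ Z^6, C_1 ≅ Z^12, C_2 ≅ Z^6.

The boundary map ∂_1: C_1 → C_0 maps an edge to its endpoints' difference, ∂[p,q] = q − p. For instance
  ∂cd = d − c.
The 6×12 boundary matrix has rank 5 and Smith normal form diag(1,1,1,1,1).

∂_2: C_2 → C_1 maps a triangle to the signed sum of its edges. For instance
  ∂abc = bc − ac + ab,
  ∂bde = de − be + bd.
The resulting 12×6 matrix has rank 6, and its Smith normal form has invariant factors (1,1,1,1,1,1).

Computing H_k = (kernel of ∂_k) / (image of ∂_{k+1}):

  H_0: rank C_0 − rank ∂_1 = 6 − 5 = 1, and the invariant factors of ∂_1 are all 1, so H_0 = Z.
  H_1: rank ker ∂_1 − rank ∂_2 = (12 − 5) − 6 = 1, and the invariant factors of ∂_2 are all 1, so H_1 = Z.
  H_2: rank ker ∂_2 − rank ∂_3 = (6 − 6) − 0 = 0, and there is no ∂_3, so H_2 = 0.

(K is a triangulation of the cylinder S^1 x I.)

Hence the Betti numbers are b_0 = 1, b_1 = 1, b_2 = 0.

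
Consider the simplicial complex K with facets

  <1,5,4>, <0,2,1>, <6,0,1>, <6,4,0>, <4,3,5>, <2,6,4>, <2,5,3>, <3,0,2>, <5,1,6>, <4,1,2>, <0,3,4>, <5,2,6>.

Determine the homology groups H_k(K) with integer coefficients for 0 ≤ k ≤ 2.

H_0 = Z,  H_1 = Z/2Z,  H_2 = 0.

Fix the vertex order 0 < 1 < 2 < 3 < 4 < 5 < 6 and write every simplex with vertices in increasing order. Then dim K = 2 and the simplices of K are:

  0-simplices (7): [0], [1], [2], [3], [4], [5], [6]
  1-simplices (18): [0,1], [0,2], [0,3], [0,4], [0,6], [1,2], [1,4], [1,5], [1,6], [2,3], [2,4], [2,5], [2,6], [3,4], [3,5], [4,5], [4,6], [5,6]
  2-simplices (12): [0,1,2], [0,1,6], [0,2,3], [0,3,4], [0,4,6], [1,2,4], [1,4,5], [1,5,6], [2,3,5], [2,4,6], [2,5,6], [3,4,5]

giving chain groups C_0 ≅ Z^7, C_1 ≅ Z^18, C_2 ≅ Z^12.

Boundary ∂_1: C_1 → C_0 is given by ∂[p,q] = [q] − [p]. For instance
  ∂[5,6] = [6] − [5].
The resulting 7×18 matrix has rank 6, and its Smith normal form has invariant factors (1,1,1,1,1,1).

The boundary map ∂_2: C_2 → C_1 acts by ∂[p,q,r] = [q,r] − [p,r] + [p,q]. For instance
  ∂[2,3,5] = [3,5] − [2,5] + [2,3],
  ∂[0,3,4] = [3,4] − [0,4] + [0,3].
The resulting 18×12 matrix has rank 12, and its Smith normal form has invariant factors (1,1,1,1,1,1,1,1,1,1,1,2).

Computing H_k = (kernel of ∂_k) / (image of ∂_{k+1}):

  H_0: rank C_0 − rank ∂_1 = 7 − 6 = 1, and the invariant factors of ∂_1 are all 1, so H_0 = Z.
  H_1: rank ker ∂_1 − rank ∂_2 = (18 − 6) − 12 = 0, and ∂_2 has invariant factor 2 > 1, so H_1 = Z/2Z.
  H_2: rank ker ∂_2 − rank ∂_3 = (12 − 12) − 0 = 0, and there is no ∂_3, so H_2 = 0.

As a check, the Euler characteristic is 7 − 18 + 12 = 1, which agrees with 1 − 0 + 0 = 1.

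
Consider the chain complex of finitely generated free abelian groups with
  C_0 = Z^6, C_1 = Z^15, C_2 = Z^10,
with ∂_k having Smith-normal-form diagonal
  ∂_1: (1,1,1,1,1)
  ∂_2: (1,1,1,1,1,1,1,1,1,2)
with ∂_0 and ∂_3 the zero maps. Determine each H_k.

H_0 ≅ Z,  H_1 ≅ Z/2Z,  H_2 = 0.

H_0: b_0 = 6 − 0 − 5 = 1; torsion from ∂_1 factors > 1: none. So H_0 ≅ Z.
H_1: b_1 = 15 − 5 − 10 = 0; torsion from ∂_2 factors > 1: [2]. So H_1 ≅ Z/2Z.
H_2: b_2 = 10 − 10 − 0 = 0; torsion from ∂_3 factors > 1: none. So H_2 ≅ 0.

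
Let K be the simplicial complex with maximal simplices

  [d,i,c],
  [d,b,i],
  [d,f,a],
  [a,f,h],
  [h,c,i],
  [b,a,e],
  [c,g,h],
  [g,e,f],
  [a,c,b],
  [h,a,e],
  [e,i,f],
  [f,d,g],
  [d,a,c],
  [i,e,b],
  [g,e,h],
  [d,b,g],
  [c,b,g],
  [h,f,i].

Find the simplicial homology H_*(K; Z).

Take the total order a < b < c < d < e < f < g < h < i on the vertex set. Then K (dimension 2) consists of the simplices:

  0-simplices (9): a, b, c, d, e, f, g, h, i
  1-simplices (27): ab, ac, ad, ae, af, ah, bc, bd, be, bg, bi, cd, cg, ch, ci, df, dg, di, ef, eg, eh, ei, fg, fh, fi, gh, hi
  2-simplices (18): abc, abe, acd, adf, aeh, afh, bcg, bdg, bdi, bei, cdi, cgh, chi, dfg, efg, efi, egh, fhi

so the chain groups are C_0 ≅ Z^9, C_1 ≅ Z^27, C_2 ≅ Z^18.

The boundary map ∂_1: C_1 → C_0 sends each edge [p,q] (with p < q) to q − p. For instance
  ∂dg = g − d.
This gives a 9×27 integer matrix of rank 8; reducing to Smith normal form yields diagonal entries (1,1,1,1,1,1,1,1).

The boundary map ∂_2: C_2 → C_1 acts by ∂[p,q,r] = [q,r] − [p,r] + [p,q]. For instance
  ∂bdg = dg − bg + bd,
  ∂dfg = fg − dg + df.
The 27×18 boundary matrix has rank 18 and Smith normal form diag(1,1,1,1,1,1,1,1,1,1,1,1,1,1,1,1,1,2).

Reading off H_k = ker ∂_k / im ∂_{k+1}:

  H_0: rank C_0 − rank ∂_1 = 9 − 8 = 1, and the invariant factors of ∂_1 are all 1, so H_0 ≅ Z.
  H_1: rank ker ∂_1 − rank ∂_2 = (27 − 8) − 18 = 1, and ∂_2 has invariant factor 2 > 1, so H_1 ≅ Z ⊕ Z/2Z.
  H_2: rank ker ∂_2 − rank ∂_3 = (18 − 18) − 0 = 0, and there is no ∂_3, so H_2 ≅ 0.

H_0 = Z,  H_1 = Z ⊕ Z/2Z,  H_2 = 0.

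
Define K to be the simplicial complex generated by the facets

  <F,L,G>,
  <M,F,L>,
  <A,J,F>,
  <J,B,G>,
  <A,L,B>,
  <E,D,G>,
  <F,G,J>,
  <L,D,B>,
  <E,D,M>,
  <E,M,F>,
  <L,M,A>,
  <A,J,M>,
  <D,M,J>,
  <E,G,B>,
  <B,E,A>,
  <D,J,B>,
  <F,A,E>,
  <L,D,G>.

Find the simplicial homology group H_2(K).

K has 9 vertices, 27 edges, 18 triangles.
rank ∂_2 = 18, rank ∂_3 = 0 ⇒ b_2 = 18 − 18 − 0 = 0. So H_2 = 0.

H_2 = 0.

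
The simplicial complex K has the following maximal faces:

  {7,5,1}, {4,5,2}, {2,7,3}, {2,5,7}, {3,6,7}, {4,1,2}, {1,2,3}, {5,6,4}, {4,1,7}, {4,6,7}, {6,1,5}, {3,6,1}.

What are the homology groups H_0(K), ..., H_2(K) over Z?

Fix the vertex order 1 < 2 < 3 < 4 < 5 < 6 < 7 and write every simplex with vertices in increasing order. Then dim K = 2 and the simplices of K are:

  0-simplices (7): [1], [2], [3], [4], [5], [6], [7]
  1-simplices (18): [1,2], [1,3], [1,4], [1,5], [1,6], [1,7], [2,3], [2,4], [2,5], [2,7], [3,6], [3,7], [4,5], [4,6], [4,7], [5,6], [5,7], [6,7]
  2-simplices (12): [1,2,3], [1,2,4], [1,3,6], [1,4,7], [1,5,6], [1,5,7], [2,3,7], [2,4,5], [2,5,7], [3,6,7], [4,5,6], [4,6,7]

so the chain groups are C_0 ≅ Z^7, C_1 ≅ Z^18, C_2 ≅ Z^12.

The boundary map ∂_1: C_1 → C_0 sends each edge [p,q] (with p < q) to q − p.
The resulting 7×18 matrix has rank 6, and its Smith normal form has invariant factors (1,1,1,1,1,1).

Boundary ∂_2: C_2 → C_1 maps a triangle to the signed sum of its edges. For instance
  ∂[2,3,7] = [3,7] − [2,7] + [2,3],
  ∂[1,5,7] = [5,7] − [1,7] + [1,5].
The 18×12 boundary matrix has rank 12 and Smith normal form diag(1,1,1,1,1,1,1,1,1,1,1,2).

Reading off H_k = ker ∂_k / im ∂_{k+1}:

  H_0: rank C_0 − rank ∂_1 = 7 − 6 = 1, and the invariant factors of ∂_1 are all 1, so H_0 ≅ Z.
  H_1: rank ker ∂_1 − rank ∂_2 = (18 − 6) − 12 = 0, and ∂_2 has invariant factor 2 > 1, so H_1 ≅ Z/2.
  H_2: rank ker ∂_2 − rank ∂_3 = (12 − 12) − 0 = 0, and there is no ∂_3, so H_2 ≅ 0.

As a check, the Euler characteristic is 7 − 18 + 12 = 1, which agrees with 1 − 0 + 0 = 1.

H_0 = Z,  H_1 = Z/2,  H_2 = 0.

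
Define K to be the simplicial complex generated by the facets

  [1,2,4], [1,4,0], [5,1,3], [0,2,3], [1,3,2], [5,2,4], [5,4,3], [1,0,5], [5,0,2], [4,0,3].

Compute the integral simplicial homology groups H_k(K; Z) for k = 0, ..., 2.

H_0 ≅ Z,  H_1 ≅ Z_2,  H_2 = 0.

Order the vertices as 0 < 1 < 2 < 3 < 4 < 5. Listing each simplex with vertices in this order, K has dimension 2 with simplices:

  0-simplices (6): [0], [1], [2], [3], [4], [5]
  1-simplices (15): [0,1], [0,2], [0,3], [0,4], [0,5], [1,2], [1,3], [1,4], [1,5], [2,3], [2,4], [2,5], [3,4], [3,5], [4,5]
  2-simplices (10): [0,1,4], [0,1,5], [0,2,3], [0,2,5], [0,3,4], [1,2,3], [1,2,4], [1,3,5], [2,4,5], [3,4,5]

giving chain groups C_0 ≅ Z^6, C_1 ≅ Z^15, C_2 ≅ Z^10.

The boundary map ∂_1: C_1 → C_0 sends each edge [p,q] (with p < q) to q − p. For instance
  ∂[0,4] = [4] − [0].
The 6×15 boundary matrix has rank 5 and Smith normal form diag(1,1,1,1,1).

∂_2: C_2 → C_1 acts by ∂[p,q,r] = [q,r] − [p,r] + [p,q]. For instance
  ∂[0,2,5] = [2,5] − [0,5] + [0,2],
  ∂[0,1,5] = [1,5] − [0,5] + [0,1].
The 15×10 boundary matrix has rank 10 and Smith normal form diag(1,1,1,1,1,1,1,1,1,2).

Computing H_k = (kernel of ∂_k) / (image of ∂_{k+1}):

  H_0: rank C_0 − rank ∂_1 = 6 − 5 = 1, and the invariant factors of ∂_1 are all 1, so H_0 ≅ Z.
  H_1: rank ker ∂_1 − rank ∂_2 = (15 − 5) − 10 = 0, and ∂_2 has invariant factor 2 > 1, so H_1 ≅ Z_2.
  H_2: rank ker ∂_2 − rank ∂_3 = (10 − 10) − 0 = 0, and there is no ∂_3, so H_2 ≅ 0.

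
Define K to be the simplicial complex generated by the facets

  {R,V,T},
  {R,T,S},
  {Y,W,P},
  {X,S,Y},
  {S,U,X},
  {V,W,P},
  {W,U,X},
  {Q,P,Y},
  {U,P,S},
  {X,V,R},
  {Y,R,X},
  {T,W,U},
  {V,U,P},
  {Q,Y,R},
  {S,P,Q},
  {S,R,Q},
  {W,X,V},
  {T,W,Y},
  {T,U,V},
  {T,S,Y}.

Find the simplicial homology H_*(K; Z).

H_0 ≅ Z,  H_1 ≅ Z ⊕ Z/2Z,  H_2 = 0.

Take the total order P < Q < R < S < T < U < V < W < X < Y on the vertex set. Then K (dimension 2) consists of the simplices:

  0-simplices (10): P, Q, R, S, T, U, V, W, X, Y
  1-simplices (30): PQ, PS, PU, PV, PW, PY, QR, QS, QY, RS, RT, RV, RX, RY, ST, SU, SX, SY, TU, TV, TW, TY, UV, UW, UX, VW, VX, WX, WY, XY
  2-simplices (20): PQS, PQY, PSU, PUV, PVW, PWY, QRS, QRY, RST, RTV, RVX, RXY, STY, SUX, SXY, TUV, TUW, TWY, UWX, VWX

giving chain groups C_0 ≅ Z^10, C_1 ≅ Z^30, C_2 ≅ Z^20.

∂_1: C_1 → C_0 sends each edge [p,q] (with p < q) to q − p. For instance
  ∂RX = X − R.
As a 10×30 matrix over Z this has rank 9, with invariant factors (1,1,1,1,1,1,1,1,1).

The boundary map ∂_2: C_2 → C_1 acts by ∂[p,q,r] = [q,r] − [p,r] + [p,q]. For instance
  ∂QRS = RS − QS + QR,
  ∂PWY = WY − PY + PW.
The resulting 30×20 matrix has rank 20, and its Smith normal form has invariant factors (1,1,1,1,1,1,1,1,1,1,1,1,1,1,1,1,1,1,1,2).

Reading off H_k = ker ∂_k / im ∂_{k+1}:

  H_0: rank C_0 − rank ∂_1 = 10 − 9 = 1, and the invariant factors of ∂_1 are all 1, so H_0 = Z.
  H_1: rank ker ∂_1 − rank ∂_2 = (30 − 9) − 20 = 1, and ∂_2 has invariant factor 2 > 1, so H_1 = Z ⊕ Z/2Z.
  H_2: rank ker ∂_2 − rank ∂_3 = (20 − 20) − 0 = 0, and there is no ∂_3, so H_2 = 0.

(K is a triangulation of the Klein bottle.)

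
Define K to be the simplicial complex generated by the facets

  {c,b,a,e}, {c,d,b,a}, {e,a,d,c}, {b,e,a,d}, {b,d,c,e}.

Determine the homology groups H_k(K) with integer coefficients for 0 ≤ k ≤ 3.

Take the total order a < b < c < d < e on the vertex set. Then K (dimension 3) consists of the simplices:

  0-simplices (5): a, b, c, d, e
  1-simplices (10): ab, ac, ad, ae, bc, bd, be, cd, ce, de
  2-simplices (10): abc, abd, abe, acd, ace, ade, bcd, bce, bde, cde
  3-simplices (5): abcd, abce, abde, acde, bcde

Hence C_0 ≅ Z^5, C_1 ≅ Z^10, C_2 ≅ Z^10, C_3 ≅ Z^5.

The boundary map ∂_1: C_1 → C_0 sends each edge [p,q] (with p < q) to q − p. For instance
  ∂ae = e − a.
The 5×10 boundary matrix has rank 4 and Smith normal form diag(1,1,1,1).

Boundary ∂_2: C_2 → C_1 acts by ∂[p,q,r] = [q,r] − [p,r] + [p,q]. For instance
  ∂abd = bd − ad + ab,
  ∂abe = be − ae + ab.
As a 10×10 matrix over Z this has rank 6, with invariant factors (1,1,1,1,1,1).

∂_3: C_3 → C_2 sends each 3-simplex σ to the alternating sum Σ_i (−1)^i (σ with its i-th vertex removed). For instance
  ∂bcde = cde − bde + bce − bcd,
  ∂abcd = bcd − acd + abd − abc.
As a 10×5 matrix over Z this has rank 4, with invariant factors (1,1,1,1).

Computing H_k = (kernel of ∂_k) / (image of ∂_{k+1}):

  H_0: rank C_0 − rank ∂_1 = 5 − 4 = 1, and the invariant factors of ∂_1 are all 1, so H_0 = Z.
  H_1: rank ker ∂_1 − rank ∂_2 = (10 − 4) − 6 = 0, and the invariant factors of ∂_2 are all 1, so H_1 = 0.
  H_2: rank ker ∂_2 − rank ∂_3 = (10 − 6) − 4 = 0, and the invariant factors of ∂_3 are all 1, so H_2 = 0.
  H_3: rank ker ∂_3 − rank ∂_4 = (5 − 4) − 0 = 1, and there is no ∂_4, so H_3 = Z.

As a check, the Euler characteristic is 5 − 10 + 10 − 5 = 0, which agrees with 1 − 0 + 0 − 1 = 0.

H_0 = Z,  H_1 = 0,  H_2 = 0,  H_3 = Z.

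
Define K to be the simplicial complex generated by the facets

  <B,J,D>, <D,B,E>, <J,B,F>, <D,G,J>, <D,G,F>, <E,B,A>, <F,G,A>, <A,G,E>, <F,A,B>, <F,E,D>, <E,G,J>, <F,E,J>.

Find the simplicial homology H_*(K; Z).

H_0 ≅ Z,  H_1 ≅ Z/2,  H_2 = 0.

Fix the vertex order A < B < D < E < F < G < J and write every simplex with vertices in increasing order. Then dim K = 2 and the simplices of K are:

  0-simplices (7): A, B, D, E, F, G, J
  1-simplices (18): AB, AE, AF, AG, BD, BE, BF, BJ, DE, DF, DG, DJ, EF, EG, EJ, FG, FJ, GJ
  2-simplices (12): ABE, ABF, AEG, AFG, BDE, BDJ, BFJ, DEF, DFG, DGJ, EFJ, EGJ

so the chain groups are C_0 ≅ Z^7, C_1 ≅ Z^18, C_2 ≅ Z^12.

∂_1: C_1 → C_0 sends each edge [p,q] (with p < q) to q − p. For instance
  ∂BD = D − B.
The 7×18 boundary matrix has rank 6 and Smith normal form diag(1,1,1,1,1,1).

Boundary ∂_2: C_2 → C_1 acts by ∂[p,q,r] = [q,r] − [p,r] + [p,q]. For instance
  ∂ABE = BE − AE + AB,
  ∂DEF = EF − DF + DE.
As a 18×12 matrix over Z this has rank 12, with invariant factors (1,1,1,1,1,1,1,1,1,1,1,2).

Now H_k = ker ∂_k / im ∂_{k+1}, so:

  H_0: rank C_0 − rank ∂_1 = 7 − 6 = 1, and the invariant factors of ∂_1 are all 1, so H_0 = Z.
  H_1: rank ker ∂_1 − rank ∂_2 = (18 − 6) − 12 = 0, and ∂_2 has invariant factor 2 > 1, so H_1 = Z/2.
  H_2: rank ker ∂_2 − rank ∂_3 = (12 − 12) − 0 = 0, and there is no ∂_3, so H_2 = 0.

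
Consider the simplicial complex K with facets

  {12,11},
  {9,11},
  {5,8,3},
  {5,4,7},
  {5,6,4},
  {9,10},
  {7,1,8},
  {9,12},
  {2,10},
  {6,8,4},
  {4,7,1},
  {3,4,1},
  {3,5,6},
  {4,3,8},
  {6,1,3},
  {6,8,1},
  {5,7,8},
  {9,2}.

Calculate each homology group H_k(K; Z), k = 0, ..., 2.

K has 12 vertices, 24 edges, 12 triangles.
rank ∂_0 = 0, rank ∂_1 = 10 ⇒ b_0 = 12 − 0 − 10 = 2; all invariant factors of ∂_1 are 1 so no torsion. So H_0 ≅ Z^2.
rank ∂_1 = 10, rank ∂_2 = 12 ⇒ b_1 = 24 − 10 − 12 = 2; ∂_2 has invariant factor(s) [2] giving torsion. So H_1 ≅ Z^2 ⊕ Z_2.
rank ∂_2 = 12, rank ∂_3 = 0 ⇒ b_2 = 12 − 12 − 0 = 0. So H_2 ≅ 0.

H_0 ≅ Z^2,  H_1 ≅ Z^2 ⊕ Z_2,  H_2 = 0.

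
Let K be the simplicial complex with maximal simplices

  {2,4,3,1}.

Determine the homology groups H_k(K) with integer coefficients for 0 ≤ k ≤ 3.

H_0 ≅ Z,  H_1 = 0,  H_2 = 0,  H_3 = 0.

K has 4 vertices, 6 edges, 4 triangles, 1 3-simplex.
rank ∂_0 = 0, rank ∂_1 = 3 ⇒ b_0 = 4 − 0 − 3 = 1; all invariant factors of ∂_1 are 1 so no torsion. So H_0 ≅ Z.
rank ∂_1 = 3, rank ∂_2 = 3 ⇒ b_1 = 6 − 3 − 3 = 0; all invariant factors of ∂_2 are 1 so no torsion. So H_1 ≅ 0.
rank ∂_2 = 3, rank ∂_3 = 1 ⇒ b_2 = 4 − 3 − 1 = 0; all invariant factors of ∂_3 are 1 so no torsion. So H_2 ≅ 0.
rank ∂_3 = 1, rank ∂_4 = 0 ⇒ b_3 = 1 − 1 − 0 = 0. So H_3 ≅ 0.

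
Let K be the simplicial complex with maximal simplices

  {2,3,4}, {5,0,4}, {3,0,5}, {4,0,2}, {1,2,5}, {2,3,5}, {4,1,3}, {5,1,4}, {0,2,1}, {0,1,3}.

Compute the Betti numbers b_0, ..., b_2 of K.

b_0 = 1, b_1 = 0, b_2 = 0.

Take the total order 0 < 1 < 2 < 3 < 4 < 5 on the vertex set. Then K (dimension 2) consists of the simplices:

  0-simplices (6): [0], [1], [2], [3], [4], [5]
  1-simplices (15): [0,1], [0,2], [0,3], [0,4], [0,5], [1,2], [1,3], [1,4], [1,5], [2,3], [2,4], [2,5], [3,4], [3,5], [4,5]
  2-simplices (10): [0,1,2], [0,1,3], [0,2,4], [0,3,5], [0,4,5], [1,2,5], [1,3,4], [1,4,5], [2,3,4], [2,3,5]

Hence C_0 ≅ Z^6, C_1 ≅ Z^15, C_2 ≅ Z^10.

∂_1: C_1 → C_0 sends each edge [p,q] (with p < q) to q − p. For instance
  ∂[4,5] = [5] − [4].
As a 6×15 matrix over Z this has rank 5, with invariant factors (1,1,1,1,1).

The boundary map ∂_2: C_2 → C_1 maps a triangle to the signed sum of its edges. For instance
  ∂[1,2,5] = [2,5] − [1,5] + [1,2],
  ∂[0,1,3] = [1,3] − [0,3] + [0,1].
The resulting 15×10 matrix has rank 10, and its Smith normal form has invariant factors (1,1,1,1,1,1,1,1,1,2).

From H_k ≅ ker(∂_k) / im(∂_{k+1}) we obtain:

  H_0: rank C_0 − rank ∂_1 = 6 − 5 = 1, and the invariant factors of ∂_1 are all 1, so H_0 ≅ Z.
  H_1: rank ker ∂_1 − rank ∂_2 = (15 − 5) − 10 = 0, and ∂_2 has invariant factor 2 > 1, so H_1 ≅ Z/2.
  H_2: rank ker ∂_2 − rank ∂_3 = (10 − 10) − 0 = 0, and there is no ∂_3, so H_2 ≅ 0.

(K is a triangulation of the real projective plane RP^2.)

Hence the Betti numbers are b_0 = 1, b_1 = 0, b_2 = 0.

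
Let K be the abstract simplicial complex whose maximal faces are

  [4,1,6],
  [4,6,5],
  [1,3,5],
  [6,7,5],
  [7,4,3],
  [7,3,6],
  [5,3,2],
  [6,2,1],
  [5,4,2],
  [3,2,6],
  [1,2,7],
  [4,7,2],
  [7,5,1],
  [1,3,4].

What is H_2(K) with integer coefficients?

Fix the vertex order 1 < 2 < 3 < 4 < 5 < 6 < 7 and write every simplex with vertices in increasing order. Then dim K = 2 and the simplices of K are:

  0-simplices (7): [1], [2], [3], [4], [5], [6], [7]
  1-simplices (21): [1,2], [1,3], [1,4], [1,5], [1,6], [1,7], [2,3], [2,4], [2,5], [2,6], [2,7], [3,4], [3,5], [3,6], [3,7], [4,5], [4,6], [4,7], [5,6], [5,7], [6,7]
  2-simplices (14): [1,2,6], [1,2,7], [1,3,4], [1,3,5], [1,4,6], [1,5,7], [2,3,5], [2,3,6], [2,4,5], [2,4,7], [3,4,7], [3,6,7], [4,5,6], [5,6,7]

so the chain groups are C_0 ≅ Z^7, C_1 ≅ Z^21, C_2 ≅ Z^14.

∂_1: C_1 → C_0 maps an edge to its endpoints' difference, ∂[p,q] = q − p.
This gives a 7×21 integer matrix of rank 6; reducing to Smith normal form yields diagonal entries (1,1,1,1,1,1).

∂_2: C_2 → C_1 acts by ∂[p,q,r] = [q,r] − [p,r] + [p,q]. For instance
  ∂[1,3,5] = [3,5] − [1,5] + [1,3],
  ∂[3,6,7] = [6,7] − [3,7] + [3,6].
This gives a 21×14 integer matrix of rank 13; reducing to Smith normal form yields diagonal entries (1,1,1,1,1,1,1,1,1,1,1,1,1).

Now H_k = ker ∂_k / im ∂_{k+1}, so:

  H_2: rank ker ∂_2 − rank ∂_3 = (14 − 13) − 0 = 1, and there is no ∂_3, so H_2 = Z.

H_2 ≅ Z.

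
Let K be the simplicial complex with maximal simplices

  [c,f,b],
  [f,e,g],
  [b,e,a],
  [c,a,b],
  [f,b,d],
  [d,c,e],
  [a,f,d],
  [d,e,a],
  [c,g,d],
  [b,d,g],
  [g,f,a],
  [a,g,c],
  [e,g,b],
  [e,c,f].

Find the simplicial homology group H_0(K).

Fix the vertex order a < b < c < d < e < f < g and write every simplex with vertices in increasing order. Then dim K = 2 and the simplices of K are:

  0-simplices (7): a, b, c, d, e, f, g
  1-simplices (21): ab, ac, ad, ae, af, ag, bc, bd, be, bf, bg, cd, ce, cf, cg, de, df, dg, ef, eg, fg
  2-simplices (14): abc, abe, acg, ade, adf, afg, bcf, bdf, bdg, beg, cde, cdg, cef, efg

giving chain groups C_0 ≅ Z^7, C_1 ≅ Z^21, C_2 ≅ Z^14.

∂_1: C_1 → C_0 sends each edge [p,q] (with p < q) to q − p. For instance
  ∂fg = g − f.
The resulting 7×21 matrix has rank 6, and its Smith normal form has invariant factors (1,1,1,1,1,1).

The boundary map ∂_2: C_2 → C_1 acts by ∂[p,q,r] = [q,r] − [p,r] + [p,q]. For instance
  ∂beg = eg − bg + be,
  ∂bcf = cf − bf + bc.
This gives a 21×14 integer matrix of rank 13; reducing to Smith normal form yields diagonal entries (1,1,1,1,1,1,1,1,1,1,1,1,1).

Computing H_k = (kernel of ∂_k) / (image of ∂_{k+1}):

  H_0: rank C_0 − rank ∂_1 = 7 − 6 = 1, and the invariant factors of ∂_1 are all 1, so H_0 ≅ Z.

(K is a triangulation of the torus T^2.)

H_0 = Z.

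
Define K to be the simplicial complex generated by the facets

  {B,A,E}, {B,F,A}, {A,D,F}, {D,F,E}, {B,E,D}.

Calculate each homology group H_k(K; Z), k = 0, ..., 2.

Order the vertices as A < B < D < E < F. Listing each simplex with vertices in this order, K has dimension 2 with simplices:

  0-simplices (5): A, B, D, E, F
  1-simplices (10): AB, AD, AE, AF, BD, BE, BF, DE, DF, EF
  2-simplices (5): ABE, ABF, ADF, BDE, DEF

Hence C_0 ≅ Z^5, C_1 ≅ Z^10, C_2 ≅ Z^5.

The boundary map ∂_1: C_1 → C_0 sends each edge [p,q] (with p < q) to q − p.
As a 5×10 matrix over Z this has rank 4, with invariant factors (1,1,1,1).

∂_2: C_2 → C_1 acts by ∂[p,q,r] = [q,r] − [p,r] + [p,q]. For instance
  ∂ABF = BF − AF + AB,
  ∂BDE = DE − BE + BD.
The resulting 10×5 matrix has rank 5, and its Smith normal form has invariant factors (1,1,1,1,1).

Reading off H_k = ker ∂_k / im ∂_{k+1}:

  H_0: rank C_0 − rank ∂_1 = 5 − 4 = 1, and the invariant factors of ∂_1 are all 1, so H_0 ≅ Z.
  H_1: rank ker ∂_1 − rank ∂_2 = (10 − 4) − 5 = 1, and the invariant factors of ∂_2 are all 1, so H_1 ≅ Z.
  H_2: rank ker ∂_2 − rank ∂_3 = (5 − 5) − 0 = 0, and there is no ∂_3, so H_2 ≅ 0.

(K is a triangulation of the Möbius band.)

H_0 ≅ Z,  H_1 ≅ Z,  H_2 = 0.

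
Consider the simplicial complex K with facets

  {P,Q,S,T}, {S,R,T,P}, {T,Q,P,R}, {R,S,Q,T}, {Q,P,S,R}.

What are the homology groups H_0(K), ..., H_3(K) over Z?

Fix the vertex order P < Q < R < S < T and write every simplex with vertices in increasing order. Then dim K = 3 and the simplices of K are:

  0-simplices (5): P, Q, R, S, T
  1-simplices (10): PQ, PR, PS, PT, QR, QS, QT, RS, RT, ST
  2-simplices (10): PQR, PQS, PQT, PRS, PRT, PST, QRS, QRT, QST, RST
  3-simplices (5): PQRS, PQRT, PQST, PRST, QRST

so the chain groups are C_0 ≅ Z^5, C_1 ≅ Z^10, C_2 ≅ Z^10, C_3 ≅ Z^5.

∂_1: C_1 → C_0 maps an edge to its endpoints' difference, ∂[p,q] = q − p. For instance
  ∂RT = T − R.
As a 5×10 matrix over Z this has rank 4, with invariant factors (1,1,1,1).

Boundary ∂_2: C_2 → C_1 acts by ∂[p,q,r] = [q,r] − [p,r] + [p,q]. For instance
  ∂PRS = RS − PS + PR,
  ∂PQS = QS − PS + PQ.
The 10×10 boundary matrix has rank 6 and Smith normal form diag(1,1,1,1,1,1).

∂_3: C_3 → C_2 sends each 3-simplex σ to the alternating sum Σ_i (−1)^i (σ with its i-th vertex removed). For instance
  ∂PQRS = QRS − PRS + PQS − PQR,
  ∂PRST = RST − PST + PRT − PRS.
The resulting 10×5 matrix has rank 4, and its Smith normal form has invariant factors (1,1,1,1).

Computing H_k = (kernel of ∂_k) / (image of ∂_{k+1}):

  H_0: rank C_0 − rank ∂_1 = 5 − 4 = 1, and the invariant factors of ∂_1 are all 1, so H_0 ≅ Z.
  H_1: rank ker ∂_1 − rank ∂_2 = (10 − 4) − 6 = 0, and the invariant factors of ∂_2 are all 1, so H_1 ≅ 0.
  H_2: rank ker ∂_2 − rank ∂_3 = (10 − 6) − 4 = 0, and the invariant factors of ∂_3 are all 1, so H_2 ≅ 0.
  H_3: rank ker ∂_3 − rank ∂_4 = (5 − 4) − 0 = 1, and there is no ∂_4, so H_3 ≅ Z.

H_0 ≅ Z,  H_1 = 0,  H_2 = 0,  H_3 ≅ Z.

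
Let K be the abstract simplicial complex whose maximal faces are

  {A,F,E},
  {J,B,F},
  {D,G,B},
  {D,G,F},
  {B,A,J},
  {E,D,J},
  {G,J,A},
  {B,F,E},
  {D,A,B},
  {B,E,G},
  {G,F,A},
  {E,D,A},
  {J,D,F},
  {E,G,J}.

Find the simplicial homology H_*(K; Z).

We work with the vertex ordering A < B < D < E < F < G < J. The simplices of K, each written with vertices in increasing order, are:

  0-simplices (7): A, B, D, E, F, G, J
  1-simplices (21): AB, AD, AE, AF, AG, AJ, BD, BE, BF, BG, BJ, DE, DF, DG, DJ, EF, EG, EJ, FG, FJ, GJ
  2-simplices (14): ABD, ABJ, ADE, AEF, AFG, AGJ, BDG, BEF, BEG, BFJ, DEJ, DFG, DFJ, EGJ

Hence C_0 ≅ Z^7, C_1 ≅ Z^21, C_2 ≅ Z^14.

Boundary ∂_1: C_1 → C_0 maps an edge to its endpoints' difference, ∂[p,q] = q − p. For instance
  ∂BG = G − B.
The resulting 7×21 matrix has rank 6, and its Smith normal form has invariant factors (1,1,1,1,1,1).

Boundary ∂_2: C_2 → C_1 acts by ∂[p,q,r] = [q,r] − [p,r] + [p,q]. For instance
  ∂DFG = FG − DG + DF,
  ∂BDG = DG − BG + BD.
As a 21×14 matrix over Z this has rank 13, with invariant factors (1,1,1,1,1,1,1,1,1,1,1,1,1).

Computing H_k = (kernel of ∂_k) / (image of ∂_{k+1}):

  H_0: rank C_0 − rank ∂_1 = 7 − 6 = 1, and the invariant factors of ∂_1 are all 1, so H_0 = Z.
  H_1: rank ker ∂_1 − rank ∂_2 = (21 − 6) − 13 = 2, and the invariant factors of ∂_2 are all 1, so H_1 = Z^2.
  H_2: rank ker ∂_2 − rank ∂_3 = (14 − 13) − 0 = 1, and there is no ∂_3, so H_2 = Z.

H_0 = Z,  H_1 = Z^2,  H_2 = Z.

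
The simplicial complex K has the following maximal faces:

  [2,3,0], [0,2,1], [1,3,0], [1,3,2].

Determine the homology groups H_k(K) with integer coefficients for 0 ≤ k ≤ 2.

Order the vertices as 0 < 1 < 2 < 3. Listing each simplex with vertices in this order, K has dimension 2 with simplices:

  0-simplices (4): [0], [1], [2], [3]
  1-simplices (6): [0,1], [0,2], [0,3], [1,2], [1,3], [2,3]
  2-simplices (4): [0,1,2], [0,1,3], [0,2,3], [1,2,3]

Hence C_0 ≅ Z^4, C_1 ≅ Z^6, C_2 ≅ Z^4.

The boundary map ∂_1: C_1 → C_0 maps an edge to its endpoints' difference, ∂[p,q] = q − p. For instance
  ∂[0,2] = [2] − [0].
As a 4×6 matrix over Z this has rank 3, with invariant factors (1,1,1).

Boundary ∂_2: C_2 → C_1 acts by ∂[p,q,r] = [q,r] − [p,r] + [p,q]. For instance
  ∂[1,2,3] = [2,3] − [1,3] + [1,2],
  ∂[0,1,2] = [1,2] − [0,2] + [0,1].
The resulting 6×4 matrix has rank 3, and its Smith normal form has invariant factors (1,1,1).

From H_k ≅ ker(∂_k) / im(∂_{k+1}) we obtain:

  H_0: rank C_0 − rank ∂_1 = 4 − 3 = 1, and the invariant factors of ∂_1 are all 1, so H_0 = Z.
  H_1: rank ker ∂_1 − rank ∂_2 = (6 − 3) − 3 = 0, and the invariant factors of ∂_2 are all 1, so H_1 = 0.
  H_2: rank ker ∂_2 − rank ∂_3 = (4 − 3) − 0 = 1, and there is no ∂_3, so H_2 = Z.

H_0 = Z,  H_1 = 0,  H_2 = Z.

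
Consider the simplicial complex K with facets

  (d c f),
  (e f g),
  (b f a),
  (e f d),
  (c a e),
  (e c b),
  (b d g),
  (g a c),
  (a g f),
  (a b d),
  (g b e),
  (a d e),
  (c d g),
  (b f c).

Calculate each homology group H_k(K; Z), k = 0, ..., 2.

H_0 = Z,  H_1 = Z^2,  H_2 = Z.

Fix the vertex order a < b < c < d < e < f < g and write every simplex with vertices in increasing order. Then dim K = 2 and the simplices of K are:

  0-simplices (7): a, b, c, d, e, f, g
  1-simplices (21): ab, ac, ad, ae, af, ag, bc, bd, be, bf, bg, cd, ce, cf, cg, de, df, dg, ef, eg, fg
  2-simplices (14): abd, abf, ace, acg, ade, afg, bce, bcf, bdg, beg, cdf, cdg, def, efg

so the chain groups are C_0 ≅ Z^7, C_1 ≅ Z^21, C_2 ≅ Z^14.

The boundary map ∂_1: C_1 → C_0 is given by ∂[p,q] = [q] − [p].
The resulting 7×21 matrix has rank 6, and its Smith normal form has invariant factors (1,1,1,1,1,1).

Boundary ∂_2: C_2 → C_1 maps a triangle to the signed sum of its edges. For instance
  ∂def = ef − df + de,
  ∂ace = ce − ae + ac.
The resulting 21×14 matrix has rank 13, and its Smith normal form has invariant factors (1,1,1,1,1,1,1,1,1,1,1,1,1).

Reading off H_k = ker ∂_k / im ∂_{k+1}:

  H_0: rank C_0 − rank ∂_1 = 7 − 6 = 1, and the invariant factors of ∂_1 are all 1, so H_0 ≅ Z.
  H_1: rank ker ∂_1 − rank ∂_2 = (21 − 6) − 13 = 2, and the invariant factors of ∂_2 are all 1, so H_1 ≅ Z^2.
  H_2: rank ker ∂_2 − rank ∂_3 = (14 − 13) − 0 = 1, and there is no ∂_3, so H_2 ≅ Z.

As a check, the Euler characteristic is 7 − 21 + 14 = 0, which agrees with 1 − 2 + 1 = 0.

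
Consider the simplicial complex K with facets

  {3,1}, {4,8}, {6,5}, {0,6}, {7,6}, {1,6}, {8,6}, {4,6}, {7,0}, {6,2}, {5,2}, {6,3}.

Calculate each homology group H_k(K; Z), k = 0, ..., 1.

Order the vertices as 0 < 1 < 2 < 3 < 4 < 5 < 6 < 7 < 8. Listing each simplex with vertices in this order, K has dimension 1 with simplices:

  0-simplices (9): [0], [1], [2], [3], [4], [5], [6], [7], [8]
  1-simplices (12): [0,6], [0,7], [1,3], [1,6], [2,5], [2,6], [3,6], [4,6], [4,8], [5,6], [6,7], [6,8]

so the chain groups are C_0 ≅ Z^9, C_1 ≅ Z^12.

∂_1: C_1 → C_0 maps an edge to its endpoints' difference, ∂[p,q] = q − p. For instance
  ∂[3,6] = [6] − [3].
The resulting 9×12 matrix has rank 8, and its Smith normal form has invariant factors (1,1,1,1,1,1,1,1).

Now H_k = ker ∂_k / im ∂_{k+1}, so:

  H_0: rank C_0 − rank ∂_1 = 9 − 8 = 1, and the invariant factors of ∂_1 are all 1, so H_0 = Z.
  H_1: rank ker ∂_1 − rank ∂_2 = (12 − 8) − 0 = 4, and there is no ∂_2, so H_1 = Z^4.

H_0 = Z,  H_1 = Z^4.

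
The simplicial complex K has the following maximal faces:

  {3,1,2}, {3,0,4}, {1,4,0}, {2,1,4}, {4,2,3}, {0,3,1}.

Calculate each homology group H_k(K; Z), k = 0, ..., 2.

H_0 = Z,  H_1 = 0,  H_2 = Z.

K has 5 vertices, 9 edges, 6 triangles.
rank ∂_0 = 0, rank ∂_1 = 4 ⇒ b_0 = 5 − 0 − 4 = 1; all invariant factors of ∂_1 are 1 so no torsion. So H_0 = Z.
rank ∂_1 = 4, rank ∂_2 = 5 ⇒ b_1 = 9 − 4 − 5 = 0; all invariant factors of ∂_2 are 1 so no torsion. So H_1 = 0.
rank ∂_2 = 5, rank ∂_3 = 0 ⇒ b_2 = 6 − 5 − 0 = 1. So H_2 = Z.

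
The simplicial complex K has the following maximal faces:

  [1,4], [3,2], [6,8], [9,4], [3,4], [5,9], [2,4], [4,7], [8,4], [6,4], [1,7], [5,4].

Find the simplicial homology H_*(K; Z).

H_0 ≅ Z,  H_1 ≅ Z^4.

Order the vertices as 1 < 2 < 3 < 4 < 5 < 6 < 7 < 8 < 9. Listing each simplex with vertices in this order, K has dimension 1 with simplices:

  0-simplices (9): [1], [2], [3], [4], [5], [6], [7], [8], [9]
  1-simplices (12): [1,4], [1,7], [2,3], [2,4], [3,4], [4,5], [4,6], [4,7], [4,8], [4,9], [5,9], [6,8]

Hence C_0 ≅ Z^9, C_1 ≅ Z^12.

The boundary map ∂_1: C_1 → C_0 is given by ∂[p,q] = [q] − [p].
This gives a 9×12 integer matrix of rank 8; reducing to Smith normal form yields diagonal entries (1,1,1,1,1,1,1,1).

From H_k ≅ ker(∂_k) / im(∂_{k+1}) we obtain:

  H_0: rank C_0 − rank ∂_1 = 9 − 8 = 1, and the invariant factors of ∂_1 are all 1, so H_0 = Z.
  H_1: rank ker ∂_1 − rank ∂_2 = (12 − 8) − 0 = 4, and there is no ∂_2, so H_1 = Z^4.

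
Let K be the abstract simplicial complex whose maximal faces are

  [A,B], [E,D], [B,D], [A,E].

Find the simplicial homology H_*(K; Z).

H_0 = Z,  H_1 = Z.

Order the vertices as A < B < D < E. Listing each simplex with vertices in this order, K has dimension 1 with simplices:

  0-simplices (4): A, B, D, E
  1-simplices (4): AB, AE, BD, DE

giving chain groups C_0 ≅ Z^4, C_1 ≅ Z^4.

∂_1: C_1 → C_0 maps an edge to its endpoints' difference, ∂[p,q] = q − p. For instance
  ∂DE = E − D.
The resulting 4×4 matrix has rank 3, and its Smith normal form has invariant factors (1,1,1).

Computing H_k = (kernel of ∂_k) / (image of ∂_{k+1}):

  H_0: rank C_0 − rank ∂_1 = 4 − 3 = 1, and the invariant factors of ∂_1 are all 1, so H_0 = Z.
  H_1: rank ker ∂_1 − rank ∂_2 = (4 − 3) − 0 = 1, and there is no ∂_2, so H_1 = Z.

As a check, the Euler characteristic is 4 − 4 = 0, which agrees with 1 − 1 = 0.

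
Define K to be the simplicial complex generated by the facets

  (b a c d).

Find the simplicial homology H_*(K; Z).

H_0 = Z,  H_1 = 0,  H_2 = 0,  H_3 = 0.

We work with the vertex ordering a < b < c < d. The simplices of K, each written with vertices in increasing order, are:

  0-simplices (4): a, b, c, d
  1-simplices (6): ab, ac, ad, bc, bd, cd
  2-simplices (4): abc, abd, acd, bcd
  3-simplices (1): abcd

giving chain groups C_0 ≅ Z^4, C_1 ≅ Z^6, C_2 ≅ Z^4, C_3 ≅ Z^1.

∂_1: C_1 → C_0 is given by ∂[p,q] = [q] − [p].
As a 4×6 matrix over Z this has rank 3, with invariant factors (1,1,1).

Boundary ∂_2: C_2 → C_1 sends each 2-simplex [p,q,r] to [q,r] − [p,r] + [p,q]. For instance
  ∂abc = bc − ac + ab,
  ∂bcd = cd − bd + bc.
The 6×4 boundary matrix has rank 3 and Smith normal form diag(1,1,1).

The boundary map ∂_3: C_3 → C_2 sends each 3-simplex σ to the alternating sum Σ_i (−1)^i (σ with its i-th vertex removed). For instance
  ∂abcd = bcd − acd + abd − abc.
The 4×1 boundary matrix has rank 1 and Smith normal form diag(1).

Now H_k = ker ∂_k / im ∂_{k+1}, so:

  H_0: rank C_0 − rank ∂_1 = 4 − 3 = 1, and the invariant factors of ∂_1 are all 1, so H_0 = Z.
  H_1: rank ker ∂_1 − rank ∂_2 = (6 − 3) − 3 = 0, and the invariant factors of ∂_2 are all 1, so H_1 = 0.
  H_2: rank ker ∂_2 − rank ∂_3 = (4 − 3) − 1 = 0, and the invariant factors of ∂_3 are all 1, so H_2 = 0.
  H_3: rank ker ∂_3 − rank ∂_4 = (1 − 1) − 0 = 0, and there is no ∂_4, so H_3 = 0.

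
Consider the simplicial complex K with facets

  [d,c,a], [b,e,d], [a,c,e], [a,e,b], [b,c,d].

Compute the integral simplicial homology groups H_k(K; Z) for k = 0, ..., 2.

H_0 ≅ Z,  H_1 ≅ Z,  H_2 = 0.

Take the total order a < b < c < d < e on the vertex set. Then K (dimension 2) consists of the simplices:

  0-simplices (5): a, b, c, d, e
  1-simplices (10): ab, ac, ad, ae, bc, bd, be, cd, ce, de
  2-simplices (5): abe, acd, ace, bcd, bde

so the chain groups are C_0 ≅ Z^5, C_1 ≅ Z^10, C_2 ≅ Z^5.

The boundary map ∂_1: C_1 → C_0 sends each edge [p,q] (with p < q) to q − p. For instance
  ∂cd = d − c.
The 5×10 boundary matrix has rank 4 and Smith normal form diag(1,1,1,1).

The boundary map ∂_2: C_2 → C_1 maps a triangle to the signed sum of its edges. For instance
  ∂bde = de − be + bd,
  ∂ace = ce − ae + ac.
As a 10×5 matrix over Z this has rank 5, with invariant factors (1,1,1,1,1).

From H_k ≅ ker(∂_k) / im(∂_{k+1}) we obtain:

  H_0: rank C_0 − rank ∂_1 = 5 − 4 = 1, and the invariant factors of ∂_1 are all 1, so H_0 = Z.
  H_1: rank ker ∂_1 − rank ∂_2 = (10 − 4) − 5 = 1, and the invariant factors of ∂_2 are all 1, so H_1 = Z.
  H_2: rank ker ∂_2 − rank ∂_3 = (5 − 5) − 0 = 0, and there is no ∂_3, so H_2 = 0.

As a check, the Euler characteristic is 5 − 10 + 5 = 0, which agrees with 1 − 1 + 0 = 0.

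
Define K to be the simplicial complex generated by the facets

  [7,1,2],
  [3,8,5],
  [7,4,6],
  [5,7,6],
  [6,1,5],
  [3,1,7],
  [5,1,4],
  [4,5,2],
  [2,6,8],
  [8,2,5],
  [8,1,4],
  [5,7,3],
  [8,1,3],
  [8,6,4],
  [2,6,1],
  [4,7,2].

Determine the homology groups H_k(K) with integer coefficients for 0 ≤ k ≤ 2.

We work with the vertex ordering 1 < 2 < 3 < 4 < 5 < 6 < 7 < 8. The simplices of K, each written with vertices in increasing order, are:

  0-simplices (8): [1], [2], [3], [4], [5], [6], [7], [8]
  1-simplices (24): (24 of them)
  2-simplices (16): [1,2,6], [1,2,7], [1,3,7], [1,3,8], [1,4,5], [1,4,8], [1,5,6], [2,4,5], [2,4,7], [2,5,8], [2,6,8], [3,5,7], [3,5,8], [4,6,7], [4,6,8], [5,6,7]

giving chain groups C_0 ≅ Z^8, C_1 ≅ Z^24, C_2 ≅ Z^16.

Boundary ∂_1: C_1 → C_0 sends each edge [p,q] (with p < q) to q − p. For instance
  ∂[1,3] = [3] − [1].
This gives a 8×24 integer matrix of rank 7; reducing to Smith normal form yields diagonal entries (1,1,1,1,1,1,1).

Boundary ∂_2: C_2 → C_1 acts by ∂[p,q,r] = [q,r] − [p,r] + [p,q]. For instance
  ∂[4,6,8] = [6,8] − [4,8] + [4,6],
  ∂[3,5,8] = [5,8] − [3,8] + [3,5].
This gives a 24×16 integer matrix of rank 15; reducing to Smith normal form yields diagonal entries (1,1,1,1,1,1,1,1,1,1,1,1,1,1,1).

Reading off H_k = ker ∂_k / im ∂_{k+1}:

  H_0: rank C_0 − rank ∂_1 = 8 − 7 = 1, and the invariant factors of ∂_1 are all 1, so H_0 ≅ Z.
  H_1: rank ker ∂_1 − rank ∂_2 = (24 − 7) − 15 = 2, and the invariant factors of ∂_2 are all 1, so H_1 ≅ Z^2.
  H_2: rank ker ∂_2 − rank ∂_3 = (16 − 15) − 0 = 1, and there is no ∂_3, so H_2 ≅ Z.

H_0 = Z,  H_1 = Z^2,  H_2 = Z.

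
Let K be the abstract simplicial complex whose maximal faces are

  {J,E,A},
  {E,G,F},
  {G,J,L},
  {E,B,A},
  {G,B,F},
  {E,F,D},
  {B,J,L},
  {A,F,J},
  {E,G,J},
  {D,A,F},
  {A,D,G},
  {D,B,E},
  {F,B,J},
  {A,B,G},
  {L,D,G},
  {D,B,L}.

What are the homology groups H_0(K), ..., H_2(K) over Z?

Order the vertices as A < B < D < E < F < G < J < L. Listing each simplex with vertices in this order, K has dimension 2 with simplices:

  0-simplices (8): A, B, D, E, F, G, J, L
  1-simplices (24): AB, AD, AE, AF, AG, AJ, BD, BE, BF, BG, BJ, BL, DE, DF, DG, DL, EF, EG, EJ, FG, FJ, GJ, GL, JL
  2-simplices (16): ABE, ABG, ADF, ADG, AEJ, AFJ, BDE, BDL, BFG, BFJ, BJL, DEF, DGL, EFG, EGJ, GJL

Hence C_0 ≅ Z^8, C_1 ≅ Z^24, C_2 ≅ Z^16.

Boundary ∂_1: C_1 → C_0 maps an edge to its endpoints' difference, ∂[p,q] = q − p. For instance
  ∂GJ = J − G.
The 8×24 boundary matrix has rank 7 and Smith normal form diag(1,1,1,1,1,1,1).

Boundary ∂_2: C_2 → C_1 sends each 2-simplex [p,q,r] to [q,r] − [p,r] + [p,q]. For instance
  ∂ABE = BE − AE + AB,
  ∂AFJ = FJ − AJ + AF.
As a 24×16 matrix over Z this has rank 15, with invariant factors (1,1,1,1,1,1,1,1,1,1,1,1,1,1,1).

From H_k ≅ ker(∂_k) / im(∂_{k+1}) we obtain:

  H_0: rank C_0 − rank ∂_1 = 8 − 7 = 1, and the invariant factors of ∂_1 are all 1, so H_0 = Z.
  H_1: rank ker ∂_1 − rank ∂_2 = (24 − 7) − 15 = 2, and the invariant factors of ∂_2 are all 1, so H_1 = Z^2.
  H_2: rank ker ∂_2 − rank ∂_3 = (16 − 15) − 0 = 1, and there is no ∂_3, so H_2 = Z.

As a check, the Euler characteristic is 8 − 24 + 16 = 0, which agrees with 1 − 2 + 1 = 0.
(K is a triangulation of the torus T^2.)

H_0 = Z,  H_1 = Z^2,  H_2 = Z.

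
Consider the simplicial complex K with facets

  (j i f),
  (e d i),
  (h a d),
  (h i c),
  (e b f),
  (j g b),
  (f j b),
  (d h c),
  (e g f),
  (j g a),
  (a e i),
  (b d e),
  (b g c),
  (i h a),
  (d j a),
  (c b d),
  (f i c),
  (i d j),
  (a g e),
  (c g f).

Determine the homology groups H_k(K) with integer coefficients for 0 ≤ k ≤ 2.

H_0 ≅ Z,  H_1 ≅ Z ⊕ Z/2Z,  H_2 = 0.

We work with the vertex ordering a < b < c < d < e < f < g < h < i < j. The simplices of K, each written with vertices in increasing order, are:

  0-simplices (10): a, b, c, d, e, f, g, h, i, j
  1-simplices (30): ad, ae, ag, ah, ai, aj, bc, bd, be, bf, bg, bj, cd, cf, cg, ch, ci, de, dh, di, dj, ef, eg, ei, fg, fi, fj, gj, hi, ij
  2-simplices (20): adh, adj, aeg, aei, agj, ahi, bcd, bcg, bde, bef, bfj, bgj, cdh, cfg, cfi, chi, dei, dij, efg, fij

Hence C_0 ≅ Z^10, C_1 ≅ Z^30, C_2 ≅ Z^20.

Boundary ∂_1: C_1 → C_0 sends each edge [p,q] (with p < q) to q − p. For instance
  ∂ag = g − a.
This gives a 10×30 integer matrix of rank 9; reducing to Smith normal form yields diagonal entries (1,1,1,1,1,1,1,1,1).

The boundary map ∂_2: C_2 → C_1 maps a triangle to the signed sum of its edges. For instance
  ∂ahi = hi − ai + ah,
  ∂adj = dj − aj + ad.
As a 30×20 matrix over Z this has rank 20, with invariant factors (1,1,1,1,1,1,1,1,1,1,1,1,1,1,1,1,1,1,1,2).

Computing H_k = (kernel of ∂_k) / (image of ∂_{k+1}):

  H_0: rank C_0 − rank ∂_1 = 10 − 9 = 1, and the invariant factors of ∂_1 are all 1, so H_0 ≅ Z.
  H_1: rank ker ∂_1 − rank ∂_2 = (30 − 9) − 20 = 1, and ∂_2 has invariant factor 2 > 1, so H_1 ≅ Z ⊕ Z/2Z.
  H_2: rank ker ∂_2 − rank ∂_3 = (20 − 20) − 0 = 0, and there is no ∂_3, so H_2 ≅ 0.

As a check, the Euler characteristic is 10 − 30 + 20 = 0, which agrees with 1 − 1 + 0 = 0.
(K is a triangulation of the Klein bottle.)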